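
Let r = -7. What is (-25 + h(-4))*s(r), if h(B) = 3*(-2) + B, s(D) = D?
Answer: 245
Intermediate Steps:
h(B) = -6 + B
(-25 + h(-4))*s(r) = (-25 + (-6 - 4))*(-7) = (-25 - 10)*(-7) = -35*(-7) = 245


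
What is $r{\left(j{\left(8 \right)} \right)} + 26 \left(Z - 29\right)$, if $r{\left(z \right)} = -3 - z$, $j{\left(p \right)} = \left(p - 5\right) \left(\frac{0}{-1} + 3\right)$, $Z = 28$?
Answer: $-38$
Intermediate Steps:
$j{\left(p \right)} = -15 + 3 p$ ($j{\left(p \right)} = \left(-5 + p\right) \left(0 \left(-1\right) + 3\right) = \left(-5 + p\right) \left(0 + 3\right) = \left(-5 + p\right) 3 = -15 + 3 p$)
$r{\left(j{\left(8 \right)} \right)} + 26 \left(Z - 29\right) = \left(-3 - \left(-15 + 3 \cdot 8\right)\right) + 26 \left(28 - 29\right) = \left(-3 - \left(-15 + 24\right)\right) + 26 \left(-1\right) = \left(-3 - 9\right) - 26 = -12 - 26 = -38$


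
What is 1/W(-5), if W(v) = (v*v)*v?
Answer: -1/125 ≈ -0.0080000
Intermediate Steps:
W(v) = v**3 (W(v) = v**2*v = v**3)
1/W(-5) = 1/((-5)**3) = 1/(-125) = -1/125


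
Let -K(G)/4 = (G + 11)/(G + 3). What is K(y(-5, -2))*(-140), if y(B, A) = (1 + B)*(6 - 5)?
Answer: -3920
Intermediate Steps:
y(B, A) = 1 + B (y(B, A) = (1 + B)*1 = 1 + B)
K(G) = -4*(11 + G)/(3 + G) (K(G) = -4*(G + 11)/(G + 3) = -4*(11 + G)/(3 + G))
K(y(-5, -2))*(-140) = (4*(-11 - (1 - 5))/(3 + (1 - 5)))*(-140) = (4*(-11 - 1*(-4))/(3 - 4))*(-140) = (4*(-11 + 4)/(-1))*(-140) = (4*(-1)*(-7))*(-140) = 28*(-140) = -3920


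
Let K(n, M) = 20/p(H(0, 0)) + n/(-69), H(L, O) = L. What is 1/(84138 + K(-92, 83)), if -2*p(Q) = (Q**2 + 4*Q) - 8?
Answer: 3/252433 ≈ 1.1884e-5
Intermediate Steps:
p(Q) = 4 - 2*Q - Q**2/2 (p(Q) = -((Q**2 + 4*Q) - 8)/2 = -(-8 + Q**2 + 4*Q)/2 = 4 - 2*Q - Q**2/2)
K(n, M) = 5 - n/69 (K(n, M) = 20/(4 - 2*0 - 1/2*0**2) + n/(-69) = 20/(4 + 0 - 1/2*0) + n*(-1/69) = 20/(4 + 0 + 0) - n/69 = 20/4 - n/69 = 20*(1/4) - n/69 = 5 - n/69)
1/(84138 + K(-92, 83)) = 1/(84138 + (5 - 1/69*(-92))) = 1/(84138 + (5 + 4/3)) = 1/(84138 + 19/3) = 1/(252433/3) = 3/252433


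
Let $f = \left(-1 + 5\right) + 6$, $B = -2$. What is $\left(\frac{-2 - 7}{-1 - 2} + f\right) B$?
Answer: $-26$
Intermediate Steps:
$f = 10$ ($f = 4 + 6 = 10$)
$\left(\frac{-2 - 7}{-1 - 2} + f\right) B = \left(\frac{-2 - 7}{-1 - 2} + 10\right) \left(-2\right) = \left(- \frac{9}{-3} + 10\right) \left(-2\right) = \left(\left(-9\right) \left(- \frac{1}{3}\right) + 10\right) \left(-2\right) = \left(3 + 10\right) \left(-2\right) = 13 \left(-2\right) = -26$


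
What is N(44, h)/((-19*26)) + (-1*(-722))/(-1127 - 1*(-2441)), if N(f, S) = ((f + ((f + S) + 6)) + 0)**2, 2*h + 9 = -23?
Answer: -146879/12483 ≈ -11.766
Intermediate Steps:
h = -16 (h = -9/2 + (1/2)*(-23) = -9/2 - 23/2 = -16)
N(f, S) = (6 + S + 2*f)**2 (N(f, S) = ((f + ((S + f) + 6)) + 0)**2 = ((f + (6 + S + f)) + 0)**2 = ((6 + S + 2*f) + 0)**2 = (6 + S + 2*f)**2)
N(44, h)/((-19*26)) + (-1*(-722))/(-1127 - 1*(-2441)) = (6 - 16 + 2*44)**2/((-19*26)) + (-1*(-722))/(-1127 - 1*(-2441)) = (6 - 16 + 88)**2/(-494) + 722/(-1127 + 2441) = 78**2*(-1/494) + 722/1314 = 6084*(-1/494) + 722*(1/1314) = -234/19 + 361/657 = -146879/12483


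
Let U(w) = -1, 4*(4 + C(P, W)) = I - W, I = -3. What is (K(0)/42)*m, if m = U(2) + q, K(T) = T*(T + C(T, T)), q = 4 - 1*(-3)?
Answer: 0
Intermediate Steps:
q = 7 (q = 4 + 3 = 7)
C(P, W) = -19/4 - W/4 (C(P, W) = -4 + (-3 - W)/4 = -4 + (-¾ - W/4) = -19/4 - W/4)
K(T) = T*(-19/4 + 3*T/4) (K(T) = T*(T + (-19/4 - T/4)) = T*(-19/4 + 3*T/4))
m = 6 (m = -1 + 7 = 6)
(K(0)/42)*m = (((¼)*0*(-19 + 3*0))/42)*6 = (((¼)*0*(-19 + 0))*(1/42))*6 = (((¼)*0*(-19))*(1/42))*6 = (0*(1/42))*6 = 0*6 = 0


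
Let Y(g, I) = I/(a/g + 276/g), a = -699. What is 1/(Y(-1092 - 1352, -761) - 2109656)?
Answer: -9/19026476 ≈ -4.7303e-7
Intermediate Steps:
Y(g, I) = -I*g/423 (Y(g, I) = I/(-699/g + 276/g) = I/((-423/g)) = I*(-g/423) = -I*g/423)
1/(Y(-1092 - 1352, -761) - 2109656) = 1/(-1/423*(-761)*(-1092 - 1352) - 2109656) = 1/(-1/423*(-761)*(-2444) - 2109656) = 1/(-39572/9 - 2109656) = 1/(-19026476/9) = -9/19026476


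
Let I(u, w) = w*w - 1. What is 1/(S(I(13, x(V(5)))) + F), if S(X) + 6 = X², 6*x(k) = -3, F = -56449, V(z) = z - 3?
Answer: -16/903271 ≈ -1.7713e-5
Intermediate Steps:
V(z) = -3 + z
x(k) = -½ (x(k) = (⅙)*(-3) = -½)
I(u, w) = -1 + w² (I(u, w) = w² - 1 = -1 + w²)
S(X) = -6 + X²
1/(S(I(13, x(V(5)))) + F) = 1/((-6 + (-1 + (-½)²)²) - 56449) = 1/((-6 + (-1 + ¼)²) - 56449) = 1/((-6 + (-¾)²) - 56449) = 1/((-6 + 9/16) - 56449) = 1/(-87/16 - 56449) = 1/(-903271/16) = -16/903271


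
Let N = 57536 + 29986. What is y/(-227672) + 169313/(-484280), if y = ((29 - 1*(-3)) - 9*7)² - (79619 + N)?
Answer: 5241227633/13782124520 ≈ 0.38029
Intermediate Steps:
N = 87522
y = -166180 (y = ((29 - 1*(-3)) - 9*7)² - (79619 + 87522) = ((29 + 3) - 63)² - 1*167141 = (32 - 63)² - 167141 = (-31)² - 167141 = 961 - 167141 = -166180)
y/(-227672) + 169313/(-484280) = -166180/(-227672) + 169313/(-484280) = -166180*(-1/227672) + 169313*(-1/484280) = 41545/56918 - 169313/484280 = 5241227633/13782124520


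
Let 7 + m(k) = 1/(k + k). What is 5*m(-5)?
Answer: -71/2 ≈ -35.500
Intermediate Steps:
m(k) = -7 + 1/(2*k) (m(k) = -7 + 1/(k + k) = -7 + 1/(2*k))
5*m(-5) = 5*(-7 + (½)/(-5)) = 5*(-7 + (½)*(-⅕)) = 5*(-7 - ⅒) = 5*(-71/10) = -71/2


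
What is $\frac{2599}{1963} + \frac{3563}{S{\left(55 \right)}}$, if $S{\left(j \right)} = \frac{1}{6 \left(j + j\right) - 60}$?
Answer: $\frac{4196503999}{1963} \approx 2.1378 \cdot 10^{6}$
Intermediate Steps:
$S{\left(j \right)} = \frac{1}{-60 + 12 j}$ ($S{\left(j \right)} = \frac{1}{6 \cdot 2 j - 60} = \frac{1}{12 j - 60} = \frac{1}{-60 + 12 j}$)
$\frac{2599}{1963} + \frac{3563}{S{\left(55 \right)}} = \frac{2599}{1963} + \frac{3563}{\frac{1}{12} \frac{1}{-5 + 55}} = 2599 \cdot \frac{1}{1963} + \frac{3563}{\frac{1}{12} \cdot \frac{1}{50}} = \frac{2599}{1963} + \frac{3563}{\frac{1}{12} \cdot \frac{1}{50}} = \frac{2599}{1963} + 3563 \frac{1}{\frac{1}{600}} = \frac{2599}{1963} + 3563 \cdot 600 = \frac{2599}{1963} + 2137800 = \frac{4196503999}{1963}$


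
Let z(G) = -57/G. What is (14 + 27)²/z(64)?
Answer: -107584/57 ≈ -1887.4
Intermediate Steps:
(14 + 27)²/z(64) = (14 + 27)²/((-57/64)) = 41²/((-57*1/64)) = 1681/(-57/64) = 1681*(-64/57) = -107584/57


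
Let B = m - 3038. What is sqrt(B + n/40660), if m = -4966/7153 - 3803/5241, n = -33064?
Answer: I*sqrt(441495633799883754042776385)/381074394045 ≈ 55.138*I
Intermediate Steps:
m = -53229665/37488873 (m = -4966*1/7153 - 3803*1/5241 = -4966/7153 - 3803/5241 = -53229665/37488873 ≈ -1.4199)
B = -113944425839/37488873 (B = -53229665/37488873 - 3038 = -113944425839/37488873 ≈ -3039.4)
sqrt(B + n/40660) = sqrt(-113944425839/37488873 - 33064/40660) = sqrt(-113944425839/37488873 - 33064*1/40660) = sqrt(-113944425839/37488873 - 8266/10165) = sqrt(-1158554971677653/381074394045) = I*sqrt(441495633799883754042776385)/381074394045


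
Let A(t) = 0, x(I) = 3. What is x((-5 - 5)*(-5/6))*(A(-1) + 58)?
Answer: 174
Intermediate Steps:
x((-5 - 5)*(-5/6))*(A(-1) + 58) = 3*(0 + 58) = 3*58 = 174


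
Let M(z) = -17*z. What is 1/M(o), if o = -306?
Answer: 1/5202 ≈ 0.00019223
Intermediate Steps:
1/M(o) = 1/(-17*(-306)) = 1/5202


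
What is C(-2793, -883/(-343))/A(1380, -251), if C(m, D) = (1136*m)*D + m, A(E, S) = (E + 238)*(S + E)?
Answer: -57195567/12787054 ≈ -4.4729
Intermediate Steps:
A(E, S) = (238 + E)*(E + S)
C(m, D) = m + 1136*D*m (C(m, D) = 1136*D*m + m = m + 1136*D*m)
C(-2793, -883/(-343))/A(1380, -251) = (-2793*(1 + 1136*(-883/(-343))))/(1380² + 238*1380 + 238*(-251) + 1380*(-251)) = (-2793*(1 + 1136*(-883*(-1/343))))/(1904400 + 328440 - 59738 - 346380) = -2793*(1 + 1136*(883/343))/1826722 = -2793*(1 + 1003088/343)*(1/1826722) = -2793*1003431/343*(1/1826722) = -57195567/7*1/1826722 = -57195567/12787054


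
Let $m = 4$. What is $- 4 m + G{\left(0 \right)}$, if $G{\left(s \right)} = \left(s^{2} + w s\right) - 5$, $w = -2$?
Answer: $-21$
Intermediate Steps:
$G{\left(s \right)} = -5 + s^{2} - 2 s$ ($G{\left(s \right)} = \left(s^{2} - 2 s\right) - 5 = -5 + s^{2} - 2 s$)
$- 4 m + G{\left(0 \right)} = \left(-4\right) 4 - \left(5 - 0^{2}\right) = -16 + \left(-5 + 0 + 0\right) = -16 - 5 = -21$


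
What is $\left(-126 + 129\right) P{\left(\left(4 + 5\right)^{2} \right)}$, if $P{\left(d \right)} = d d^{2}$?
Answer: $1594323$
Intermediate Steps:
$P{\left(d \right)} = d^{3}$
$\left(-126 + 129\right) P{\left(\left(4 + 5\right)^{2} \right)} = \left(-126 + 129\right) \left(\left(4 + 5\right)^{2}\right)^{3} = 3 \left(9^{2}\right)^{3} = 3 \cdot 81^{3} = 3 \cdot 531441 = 1594323$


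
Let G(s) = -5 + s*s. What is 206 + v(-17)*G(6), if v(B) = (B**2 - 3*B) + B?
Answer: 10219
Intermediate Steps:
G(s) = -5 + s**2
v(B) = B**2 - 2*B
206 + v(-17)*G(6) = 206 + (-17*(-2 - 17))*(-5 + 6**2) = 206 + (-17*(-19))*(-5 + 36) = 206 + 323*31 = 206 + 10013 = 10219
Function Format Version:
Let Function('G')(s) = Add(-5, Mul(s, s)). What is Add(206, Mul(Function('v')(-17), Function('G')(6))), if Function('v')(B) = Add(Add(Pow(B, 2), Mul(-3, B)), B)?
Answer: 10219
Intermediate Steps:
Function('G')(s) = Add(-5, Pow(s, 2))
Function('v')(B) = Add(Pow(B, 2), Mul(-2, B))
Add(206, Mul(Function('v')(-17), Function('G')(6))) = Add(206, Mul(Mul(-17, Add(-2, -17)), Add(-5, Pow(6, 2)))) = Add(206, Mul(Mul(-17, -19), Add(-5, 36))) = Add(206, Mul(323, 31)) = Add(206, 10013) = 10219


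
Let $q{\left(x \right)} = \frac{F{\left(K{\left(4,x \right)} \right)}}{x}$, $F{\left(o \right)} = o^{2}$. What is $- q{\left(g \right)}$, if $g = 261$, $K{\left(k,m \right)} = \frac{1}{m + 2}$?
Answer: $- \frac{1}{18053109} \approx -5.5392 \cdot 10^{-8}$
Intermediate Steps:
$K{\left(k,m \right)} = \frac{1}{2 + m}$
$q{\left(x \right)} = \frac{1}{x \left(2 + x\right)^{2}}$ ($q{\left(x \right)} = \frac{\left(\frac{1}{2 + x}\right)^{2}}{x} = \frac{1}{\left(2 + x\right)^{2} x} = \frac{1}{x \left(2 + x\right)^{2}}$)
$- q{\left(g \right)} = - \frac{1}{261 \left(2 + 261\right)^{2}} = - \frac{1}{261 \cdot 69169} = \left(-1\right) \frac{1}{18053109} = - \frac{1}{18053109}$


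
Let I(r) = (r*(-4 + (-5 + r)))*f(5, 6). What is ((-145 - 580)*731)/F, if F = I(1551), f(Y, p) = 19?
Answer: -529975/45441198 ≈ -0.011663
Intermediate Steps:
I(r) = 19*r*(-9 + r) (I(r) = (r*(-4 + (-5 + r)))*19 = (r*(-9 + r))*19 = 19*r*(-9 + r))
F = 45441198 (F = 19*1551*(-9 + 1551) = 19*1551*1542 = 45441198)
((-145 - 580)*731)/F = ((-145 - 580)*731)/45441198 = -725*731*(1/45441198) = -529975*1/45441198 = -529975/45441198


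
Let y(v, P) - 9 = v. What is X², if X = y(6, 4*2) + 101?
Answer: 13456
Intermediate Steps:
y(v, P) = 9 + v
X = 116 (X = (9 + 6) + 101 = 15 + 101 = 116)
X² = 116² = 13456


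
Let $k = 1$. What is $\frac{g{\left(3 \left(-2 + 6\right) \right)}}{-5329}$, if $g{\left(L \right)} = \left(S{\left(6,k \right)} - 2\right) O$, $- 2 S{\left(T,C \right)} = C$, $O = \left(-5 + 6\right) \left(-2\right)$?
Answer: $- \frac{5}{5329} \approx -0.00093826$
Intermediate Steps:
$O = -2$ ($O = 1 \left(-2\right) = -2$)
$S{\left(T,C \right)} = - \frac{C}{2}$
$g{\left(L \right)} = 5$ ($g{\left(L \right)} = \left(\left(- \frac{1}{2}\right) 1 - 2\right) \left(-2\right) = \left(- \frac{1}{2} - 2\right) \left(-2\right) = \left(- \frac{5}{2}\right) \left(-2\right) = 5$)
$\frac{g{\left(3 \left(-2 + 6\right) \right)}}{-5329} = \frac{5}{-5329} = 5 \left(- \frac{1}{5329}\right) = - \frac{5}{5329}$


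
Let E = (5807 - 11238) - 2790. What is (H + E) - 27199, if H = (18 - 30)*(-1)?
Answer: -35408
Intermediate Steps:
H = 12 (H = -12*(-1) = 12)
E = -8221 (E = -5431 - 2790 = -8221)
(H + E) - 27199 = (12 - 8221) - 27199 = -8209 - 27199 = -35408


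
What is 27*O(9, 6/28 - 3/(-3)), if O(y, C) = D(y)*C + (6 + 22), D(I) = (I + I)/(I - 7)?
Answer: 14715/14 ≈ 1051.1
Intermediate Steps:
D(I) = 2*I/(-7 + I) (D(I) = (2*I)/(-7 + I) = 2*I/(-7 + I))
O(y, C) = 28 + 2*C*y/(-7 + y) (O(y, C) = (2*y/(-7 + y))*C + (6 + 22) = 2*C*y/(-7 + y) + 28 = 28 + 2*C*y/(-7 + y))
27*O(9, 6/28 - 3/(-3)) = 27*(2*(-98 + 14*9 + (6/28 - 3/(-3))*9)/(-7 + 9)) = 27*(2*(-98 + 126 + (6*(1/28) - 3*(-1/3))*9)/2) = 27*(2*(1/2)*(-98 + 126 + (3/14 + 1)*9)) = 27*(2*(1/2)*(-98 + 126 + (17/14)*9)) = 27*(2*(1/2)*(-98 + 126 + 153/14)) = 27*(2*(1/2)*(545/14)) = 27*(545/14) = 14715/14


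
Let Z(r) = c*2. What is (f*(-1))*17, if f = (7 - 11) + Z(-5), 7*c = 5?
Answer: 306/7 ≈ 43.714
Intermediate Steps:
c = 5/7 (c = (⅐)*5 = 5/7 ≈ 0.71429)
Z(r) = 10/7 (Z(r) = (5/7)*2 = 10/7)
f = -18/7 (f = (7 - 11) + 10/7 = -4 + 10/7 = -18/7 ≈ -2.5714)
(f*(-1))*17 = -18/7*(-1)*17 = (18/7)*17 = 306/7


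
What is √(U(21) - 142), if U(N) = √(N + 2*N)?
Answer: √(-142 + 3*√7) ≈ 11.579*I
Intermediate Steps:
U(N) = √3*√N (U(N) = √(3*N) = √3*√N)
√(U(21) - 142) = √(√3*√21 - 142) = √(3*√7 - 142) = √(-142 + 3*√7)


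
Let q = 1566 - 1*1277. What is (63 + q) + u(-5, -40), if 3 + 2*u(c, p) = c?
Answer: 348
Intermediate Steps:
u(c, p) = -3/2 + c/2
q = 289 (q = 1566 - 1277 = 289)
(63 + q) + u(-5, -40) = (63 + 289) + (-3/2 + (½)*(-5)) = 352 + (-3/2 - 5/2) = 352 - 4 = 348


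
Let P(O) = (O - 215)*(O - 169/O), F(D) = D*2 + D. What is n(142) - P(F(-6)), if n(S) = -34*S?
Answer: -123019/18 ≈ -6834.4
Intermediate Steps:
F(D) = 3*D (F(D) = 2*D + D = 3*D)
P(O) = (-215 + O)*(O - 169/O)
n(142) - P(F(-6)) = -34*142 - (-169 + (3*(-6))**2 - 645*(-6) + 36335/((3*(-6)))) = -4828 - (-169 + (-18)**2 - 215*(-18) + 36335/(-18)) = -4828 - (-169 + 324 + 3870 + 36335*(-1/18)) = -4828 - (-169 + 324 + 3870 - 36335/18) = -4828 - 1*36115/18 = -4828 - 36115/18 = -123019/18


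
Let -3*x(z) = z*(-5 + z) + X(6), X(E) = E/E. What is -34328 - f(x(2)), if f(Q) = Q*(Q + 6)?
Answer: -309067/9 ≈ -34341.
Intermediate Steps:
X(E) = 1
x(z) = -1/3 - z*(-5 + z)/3 (x(z) = -(z*(-5 + z) + 1)/3 = -(1 + z*(-5 + z))/3 = -1/3 - z*(-5 + z)/3)
f(Q) = Q*(6 + Q)
-34328 - f(x(2)) = -34328 - (-1/3 - 1/3*2**2 + (5/3)*2)*(6 + (-1/3 - 1/3*2**2 + (5/3)*2)) = -34328 - (-1/3 - 1/3*4 + 10/3)*(6 + (-1/3 - 1/3*4 + 10/3)) = -34328 - (-1/3 - 4/3 + 10/3)*(6 + (-1/3 - 4/3 + 10/3)) = -34328 - 5*(6 + 5/3)/3 = -34328 - 5*23/(3*3) = -34328 - 1*115/9 = -34328 - 115/9 = -309067/9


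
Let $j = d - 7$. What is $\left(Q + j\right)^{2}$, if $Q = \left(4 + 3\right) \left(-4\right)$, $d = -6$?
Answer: $1681$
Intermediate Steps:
$Q = -28$ ($Q = 7 \left(-4\right) = -28$)
$j = -13$ ($j = -6 - 7 = -13$)
$\left(Q + j\right)^{2} = \left(-28 - 13\right)^{2} = \left(-41\right)^{2} = 1681$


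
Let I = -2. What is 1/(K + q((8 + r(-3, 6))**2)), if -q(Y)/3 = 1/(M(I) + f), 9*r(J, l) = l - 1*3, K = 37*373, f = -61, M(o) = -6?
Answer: 67/924670 ≈ 7.2458e-5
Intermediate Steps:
K = 13801
r(J, l) = -1/3 + l/9 (r(J, l) = (l - 1*3)/9 = (l - 3)/9 = (-3 + l)/9 = -1/3 + l/9)
q(Y) = 3/67 (q(Y) = -3/(-6 - 61) = -3/(-67) = -3*(-1/67) = 3/67)
1/(K + q((8 + r(-3, 6))**2)) = 1/(13801 + 3/67) = 1/(924670/67) = 67/924670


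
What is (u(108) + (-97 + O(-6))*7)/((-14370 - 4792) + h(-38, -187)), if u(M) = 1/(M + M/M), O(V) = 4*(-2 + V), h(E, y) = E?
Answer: 49213/1046400 ≈ 0.047031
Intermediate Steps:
O(V) = -8 + 4*V
u(M) = 1/(1 + M) (u(M) = 1/(M + 1) = 1/(1 + M))
(u(108) + (-97 + O(-6))*7)/((-14370 - 4792) + h(-38, -187)) = (1/(1 + 108) + (-97 + (-8 + 4*(-6)))*7)/((-14370 - 4792) - 38) = (1/109 + (-97 + (-8 - 24))*7)/(-19162 - 38) = (1/109 + (-97 - 32)*7)/(-19200) = (1/109 - 129*7)*(-1/19200) = (1/109 - 903)*(-1/19200) = -98426/109*(-1/19200) = 49213/1046400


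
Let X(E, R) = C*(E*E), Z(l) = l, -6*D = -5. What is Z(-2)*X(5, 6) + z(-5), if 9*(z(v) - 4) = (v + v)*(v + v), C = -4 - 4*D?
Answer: 3436/9 ≈ 381.78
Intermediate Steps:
D = ⅚ (D = -⅙*(-5) = ⅚ ≈ 0.83333)
C = -22/3 (C = -4 - 4*⅚ = -4 - 10/3 = -22/3 ≈ -7.3333)
X(E, R) = -22*E²/3 (X(E, R) = -22*E*E/3 = -22*E²/3)
z(v) = 4 + 4*v²/9 (z(v) = 4 + ((v + v)*(v + v))/9 = 4 + ((2*v)*(2*v))/9 = 4 + (4*v²)/9 = 4 + 4*v²/9)
Z(-2)*X(5, 6) + z(-5) = -(-44)*5²/3 + (4 + (4/9)*(-5)²) = -(-44)*25/3 + (4 + (4/9)*25) = -2*(-550/3) + (4 + 100/9) = 1100/3 + 136/9 = 3436/9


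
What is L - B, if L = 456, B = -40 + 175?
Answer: 321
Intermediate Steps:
B = 135
L - B = 456 - 1*135 = 456 - 135 = 321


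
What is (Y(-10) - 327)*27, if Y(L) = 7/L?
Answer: -88479/10 ≈ -8847.9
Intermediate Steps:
(Y(-10) - 327)*27 = (7/(-10) - 327)*27 = (7*(-⅒) - 327)*27 = (-7/10 - 327)*27 = -3277/10*27 = -88479/10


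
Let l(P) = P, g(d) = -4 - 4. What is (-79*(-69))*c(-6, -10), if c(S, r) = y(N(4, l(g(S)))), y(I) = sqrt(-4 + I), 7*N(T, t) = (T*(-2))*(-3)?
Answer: 10902*I*sqrt(7)/7 ≈ 4120.6*I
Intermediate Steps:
g(d) = -8
N(T, t) = 6*T/7 (N(T, t) = ((T*(-2))*(-3))/7 = (-2*T*(-3))/7 = (6*T)/7 = 6*T/7)
c(S, r) = 2*I*sqrt(7)/7 (c(S, r) = sqrt(-4 + (6/7)*4) = sqrt(-4 + 24/7) = sqrt(-4/7) = 2*I*sqrt(7)/7)
(-79*(-69))*c(-6, -10) = (-79*(-69))*(2*I*sqrt(7)/7) = 5451*(2*I*sqrt(7)/7) = 10902*I*sqrt(7)/7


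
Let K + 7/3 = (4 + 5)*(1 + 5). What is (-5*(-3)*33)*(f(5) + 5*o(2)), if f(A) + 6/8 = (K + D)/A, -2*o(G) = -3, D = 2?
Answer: 34617/4 ≈ 8654.3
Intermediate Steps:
o(G) = 3/2 (o(G) = -½*(-3) = 3/2)
K = 155/3 (K = -7/3 + (4 + 5)*(1 + 5) = -7/3 + 9*6 = -7/3 + 54 = 155/3 ≈ 51.667)
f(A) = -¾ + 161/(3*A) (f(A) = -¾ + (155/3 + 2)/A = -¾ + 161/(3*A))
(-5*(-3)*33)*(f(5) + 5*o(2)) = (-5*(-3)*33)*((1/12)*(644 - 9*5)/5 + 5*(3/2)) = (15*33)*((1/12)*(⅕)*(644 - 45) + 15/2) = 495*((1/12)*(⅕)*599 + 15/2) = 495*(599/60 + 15/2) = 495*(1049/60) = 34617/4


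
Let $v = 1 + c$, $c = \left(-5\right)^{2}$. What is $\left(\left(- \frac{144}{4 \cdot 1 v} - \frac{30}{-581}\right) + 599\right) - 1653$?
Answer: $- \frac{7970930}{7553} \approx -1055.3$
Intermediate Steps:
$c = 25$
$v = 26$ ($v = 1 + 25 = 26$)
$\left(\left(- \frac{144}{4 \cdot 1 v} - \frac{30}{-581}\right) + 599\right) - 1653 = \left(\left(- \frac{144}{4 \cdot 1 \cdot 26} - \frac{30}{-581}\right) + 599\right) - 1653 = \left(\left(- \frac{144}{4 \cdot 26} - - \frac{30}{581}\right) + 599\right) - 1653 = \left(\left(- \frac{144}{104} + \frac{30}{581}\right) + 599\right) - 1653 = \left(\left(\left(-144\right) \frac{1}{104} + \frac{30}{581}\right) + 599\right) - 1653 = \left(\left(- \frac{18}{13} + \frac{30}{581}\right) + 599\right) - 1653 = \left(- \frac{10068}{7553} + 599\right) - 1653 = \frac{4514179}{7553} - 1653 = - \frac{7970930}{7553}$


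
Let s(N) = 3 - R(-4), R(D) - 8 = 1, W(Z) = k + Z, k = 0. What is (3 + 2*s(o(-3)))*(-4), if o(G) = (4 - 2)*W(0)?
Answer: 36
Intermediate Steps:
W(Z) = Z (W(Z) = 0 + Z = Z)
R(D) = 9 (R(D) = 8 + 1 = 9)
o(G) = 0 (o(G) = (4 - 2)*0 = 2*0 = 0)
s(N) = -6 (s(N) = 3 - 1*9 = 3 - 9 = -6)
(3 + 2*s(o(-3)))*(-4) = (3 + 2*(-6))*(-4) = (3 - 12)*(-4) = -9*(-4) = 36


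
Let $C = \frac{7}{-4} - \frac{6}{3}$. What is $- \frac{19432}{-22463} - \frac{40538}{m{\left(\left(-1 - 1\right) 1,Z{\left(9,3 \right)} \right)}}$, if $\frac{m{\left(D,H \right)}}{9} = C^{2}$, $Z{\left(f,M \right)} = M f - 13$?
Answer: $- \frac{2075761672}{6498225} \approx -319.44$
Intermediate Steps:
$Z{\left(f,M \right)} = -13 + M f$
$C = - \frac{15}{4}$ ($C = 7 \left(- \frac{1}{4}\right) - 2 = - \frac{7}{4} - 2 = - \frac{15}{4} \approx -3.75$)
$m{\left(D,H \right)} = \frac{2025}{16}$ ($m{\left(D,H \right)} = 9 \left(- \frac{15}{4}\right)^{2} = 9 \cdot \frac{225}{16} = \frac{2025}{16}$)
$- \frac{19432}{-22463} - \frac{40538}{m{\left(\left(-1 - 1\right) 1,Z{\left(9,3 \right)} \right)}} = - \frac{19432}{-22463} - \frac{40538}{\frac{2025}{16}} = \left(-19432\right) \left(- \frac{1}{22463}\right) - \frac{648608}{2025} = \frac{2776}{3209} - \frac{648608}{2025} = - \frac{2075761672}{6498225}$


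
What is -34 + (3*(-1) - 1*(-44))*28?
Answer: 1114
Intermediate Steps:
-34 + (3*(-1) - 1*(-44))*28 = -34 + (-3 + 44)*28 = -34 + 41*28 = -34 + 1148 = 1114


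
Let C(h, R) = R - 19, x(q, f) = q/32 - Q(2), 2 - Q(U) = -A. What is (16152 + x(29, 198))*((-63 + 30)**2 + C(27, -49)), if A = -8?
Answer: 527943785/32 ≈ 1.6498e+7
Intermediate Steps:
Q(U) = -6 (Q(U) = 2 - (-1)*(-8) = 2 - 1*8 = 2 - 8 = -6)
x(q, f) = 6 + q/32 (x(q, f) = q/32 - 1*(-6) = q*(1/32) + 6 = q/32 + 6 = 6 + q/32)
C(h, R) = -19 + R
(16152 + x(29, 198))*((-63 + 30)**2 + C(27, -49)) = (16152 + (6 + (1/32)*29))*((-63 + 30)**2 + (-19 - 49)) = (16152 + (6 + 29/32))*((-33)**2 - 68) = (16152 + 221/32)*(1089 - 68) = (517085/32)*1021 = 527943785/32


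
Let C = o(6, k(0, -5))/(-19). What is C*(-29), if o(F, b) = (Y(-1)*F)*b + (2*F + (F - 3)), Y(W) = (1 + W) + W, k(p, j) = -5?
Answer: 1305/19 ≈ 68.684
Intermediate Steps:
Y(W) = 1 + 2*W
o(F, b) = -3 + 3*F - F*b (o(F, b) = ((1 + 2*(-1))*F)*b + (2*F + (F - 3)) = ((1 - 2)*F)*b + (2*F + (-3 + F)) = (-F)*b + (-3 + 3*F) = -F*b + (-3 + 3*F) = -3 + 3*F - F*b)
C = -45/19 (C = (-3 + 3*6 - 1*6*(-5))/(-19) = (-3 + 18 + 30)*(-1/19) = 45*(-1/19) = -45/19 ≈ -2.3684)
C*(-29) = -45/19*(-29) = 1305/19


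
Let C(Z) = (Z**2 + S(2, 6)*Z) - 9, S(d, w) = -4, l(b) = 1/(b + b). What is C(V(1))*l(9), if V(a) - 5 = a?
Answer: 1/6 ≈ 0.16667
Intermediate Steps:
l(b) = 1/(2*b)
V(a) = 5 + a
C(Z) = -9 + Z**2 - 4*Z (C(Z) = (Z**2 - 4*Z) - 9 = -9 + Z**2 - 4*Z)
C(V(1))*l(9) = (-9 + (5 + 1)**2 - 4*(5 + 1))*((1/2)/9) = (-9 + 6**2 - 4*6)*((1/2)*(1/9)) = (-9 + 36 - 24)*(1/18) = 3*(1/18) = 1/6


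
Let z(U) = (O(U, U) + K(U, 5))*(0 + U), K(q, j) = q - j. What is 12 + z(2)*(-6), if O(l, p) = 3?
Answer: 12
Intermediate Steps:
z(U) = U*(-2 + U) (z(U) = (3 + (U - 1*5))*(0 + U) = (3 + (U - 5))*U = (3 + (-5 + U))*U = (-2 + U)*U = U*(-2 + U))
12 + z(2)*(-6) = 12 + (2*(-2 + 2))*(-6) = 12 + (2*0)*(-6) = 12 + 0*(-6) = 12 + 0 = 12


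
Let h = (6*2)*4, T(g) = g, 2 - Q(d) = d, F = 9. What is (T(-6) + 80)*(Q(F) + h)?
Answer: 3034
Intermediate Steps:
Q(d) = 2 - d
h = 48 (h = 12*4 = 48)
(T(-6) + 80)*(Q(F) + h) = (-6 + 80)*((2 - 1*9) + 48) = 74*((2 - 9) + 48) = 74*(-7 + 48) = 74*41 = 3034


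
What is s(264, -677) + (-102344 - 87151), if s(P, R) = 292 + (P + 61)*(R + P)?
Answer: -323428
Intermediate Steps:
s(P, R) = 292 + (61 + P)*(P + R)
s(264, -677) + (-102344 - 87151) = (292 + 264² + 61*264 + 61*(-677) + 264*(-677)) + (-102344 - 87151) = (292 + 69696 + 16104 - 41297 - 178728) - 189495 = -133933 - 189495 = -323428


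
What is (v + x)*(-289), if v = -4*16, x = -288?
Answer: 101728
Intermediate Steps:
v = -64
(v + x)*(-289) = (-64 - 288)*(-289) = -352*(-289) = 101728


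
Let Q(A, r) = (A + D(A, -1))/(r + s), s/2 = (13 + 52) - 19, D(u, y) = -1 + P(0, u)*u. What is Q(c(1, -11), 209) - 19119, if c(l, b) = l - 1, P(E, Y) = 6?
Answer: -5754820/301 ≈ -19119.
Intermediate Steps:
c(l, b) = -1 + l
D(u, y) = -1 + 6*u
s = 92 (s = 2*((13 + 52) - 19) = 2*(65 - 19) = 2*46 = 92)
Q(A, r) = (-1 + 7*A)/(92 + r) (Q(A, r) = (A + (-1 + 6*A))/(r + 92) = (-1 + 7*A)/(92 + r))
Q(c(1, -11), 209) - 19119 = (-1 + 7*(-1 + 1))/(92 + 209) - 19119 = (-1 + 7*0)/301 - 19119 = (-1 + 0)/301 - 19119 = (1/301)*(-1) - 19119 = -1/301 - 19119 = -5754820/301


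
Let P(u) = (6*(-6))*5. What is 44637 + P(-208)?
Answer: 44457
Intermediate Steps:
P(u) = -180 (P(u) = -36*5 = -180)
44637 + P(-208) = 44637 - 180 = 44457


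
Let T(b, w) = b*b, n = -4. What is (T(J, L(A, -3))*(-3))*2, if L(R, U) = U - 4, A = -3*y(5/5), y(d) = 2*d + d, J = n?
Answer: -96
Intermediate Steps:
J = -4
y(d) = 3*d
A = -9 (A = -9*5/5 = -9*5*(1/5) = -9 ≈ -9.0000)
L(R, U) = -4 + U
T(b, w) = b**2
(T(J, L(A, -3))*(-3))*2 = ((-4)**2*(-3))*2 = (16*(-3))*2 = -48*2 = -96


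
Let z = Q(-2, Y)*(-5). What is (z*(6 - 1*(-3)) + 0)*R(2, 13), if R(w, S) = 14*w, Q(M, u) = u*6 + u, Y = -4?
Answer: 35280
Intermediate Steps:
Q(M, u) = 7*u (Q(M, u) = 6*u + u = 7*u)
z = 140 (z = (7*(-4))*(-5) = -28*(-5) = 140)
(z*(6 - 1*(-3)) + 0)*R(2, 13) = (140*(6 - 1*(-3)) + 0)*(14*2) = (140*(6 + 3) + 0)*28 = (140*9 + 0)*28 = (1260 + 0)*28 = 1260*28 = 35280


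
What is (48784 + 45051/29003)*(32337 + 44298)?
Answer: 8340997040685/2231 ≈ 3.7387e+9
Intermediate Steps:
(48784 + 45051/29003)*(32337 + 44298) = (48784 + 45051*(1/29003))*76635 = (48784 + 45051/29003)*76635 = (1414927403/29003)*76635 = 8340997040685/2231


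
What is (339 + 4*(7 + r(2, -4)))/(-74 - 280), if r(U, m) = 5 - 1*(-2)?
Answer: -395/354 ≈ -1.1158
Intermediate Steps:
r(U, m) = 7 (r(U, m) = 5 + 2 = 7)
(339 + 4*(7 + r(2, -4)))/(-74 - 280) = (339 + 4*(7 + 7))/(-74 - 280) = (339 + 4*14)/(-354) = (339 + 56)*(-1/354) = 395*(-1/354) = -395/354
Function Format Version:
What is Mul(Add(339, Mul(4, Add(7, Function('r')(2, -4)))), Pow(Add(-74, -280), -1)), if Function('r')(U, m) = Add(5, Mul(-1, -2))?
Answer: Rational(-395, 354) ≈ -1.1158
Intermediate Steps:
Function('r')(U, m) = 7 (Function('r')(U, m) = Add(5, 2) = 7)
Mul(Add(339, Mul(4, Add(7, Function('r')(2, -4)))), Pow(Add(-74, -280), -1)) = Mul(Add(339, Mul(4, Add(7, 7))), Pow(Add(-74, -280), -1)) = Mul(Add(339, Mul(4, 14)), Pow(-354, -1)) = Mul(Add(339, 56), Rational(-1, 354)) = Mul(395, Rational(-1, 354)) = Rational(-395, 354)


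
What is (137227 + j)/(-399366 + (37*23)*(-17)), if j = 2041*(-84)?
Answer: 34217/413833 ≈ 0.082683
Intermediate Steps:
j = -171444
(137227 + j)/(-399366 + (37*23)*(-17)) = (137227 - 171444)/(-399366 + (37*23)*(-17)) = -34217/(-399366 + 851*(-17)) = -34217/(-399366 - 14467) = -34217/(-413833) = -34217*(-1/413833) = 34217/413833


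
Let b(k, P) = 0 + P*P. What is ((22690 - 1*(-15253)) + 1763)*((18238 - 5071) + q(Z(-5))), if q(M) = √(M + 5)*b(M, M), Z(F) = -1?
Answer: 522888314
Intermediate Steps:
b(k, P) = P² (b(k, P) = 0 + P² = P²)
q(M) = M²*√(5 + M) (q(M) = √(M + 5)*M² = √(5 + M)*M² = M²*√(5 + M))
((22690 - 1*(-15253)) + 1763)*((18238 - 5071) + q(Z(-5))) = ((22690 - 1*(-15253)) + 1763)*((18238 - 5071) + (-1)²*√(5 - 1)) = ((22690 + 15253) + 1763)*(13167 + 1*√4) = (37943 + 1763)*(13167 + 1*2) = 39706*(13167 + 2) = 39706*13169 = 522888314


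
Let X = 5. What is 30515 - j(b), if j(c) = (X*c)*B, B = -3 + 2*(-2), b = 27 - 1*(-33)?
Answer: 32615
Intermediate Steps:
b = 60 (b = 27 + 33 = 60)
B = -7 (B = -3 - 4 = -7)
j(c) = -35*c (j(c) = (5*c)*(-7) = -35*c)
30515 - j(b) = 30515 - (-35)*60 = 30515 - 1*(-2100) = 30515 + 2100 = 32615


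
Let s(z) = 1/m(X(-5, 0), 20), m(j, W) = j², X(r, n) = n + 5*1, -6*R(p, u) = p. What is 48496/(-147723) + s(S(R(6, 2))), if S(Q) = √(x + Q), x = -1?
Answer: -1064677/3693075 ≈ -0.28829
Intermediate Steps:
R(p, u) = -p/6
S(Q) = √(-1 + Q)
X(r, n) = 5 + n (X(r, n) = n + 5 = 5 + n)
s(z) = 1/25 (s(z) = 1/((5 + 0)²) = 1/(5²) = 1/25)
48496/(-147723) + s(S(R(6, 2))) = 48496/(-147723) + 1/25 = 48496*(-1/147723) + 1/25 = -48496/147723 + 1/25 = -1064677/3693075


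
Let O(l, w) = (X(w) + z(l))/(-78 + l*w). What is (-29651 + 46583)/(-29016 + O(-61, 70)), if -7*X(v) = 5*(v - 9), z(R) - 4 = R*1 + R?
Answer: -171780784/294376615 ≈ -0.58354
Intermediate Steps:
z(R) = 4 + 2*R (z(R) = 4 + (R*1 + R) = 4 + (R + R) = 4 + 2*R)
X(v) = 45/7 - 5*v/7 (X(v) = -5*(v - 9)/7 = -5*(-9 + v)/7 = -(-45 + 5*v)/7 = 45/7 - 5*v/7)
O(l, w) = (73/7 + 2*l - 5*w/7)/(-78 + l*w) (O(l, w) = ((45/7 - 5*w/7) + (4 + 2*l))/(-78 + l*w) = (73/7 + 2*l - 5*w/7)/(-78 + l*w))
(-29651 + 46583)/(-29016 + O(-61, 70)) = (-29651 + 46583)/(-29016 + (73 - 5*70 + 14*(-61))/(7*(-78 - 61*70))) = 16932/(-29016 + (73 - 350 - 854)/(7*(-78 - 4270))) = 16932/(-29016 + (⅐)*(-1131)/(-4348)) = 16932/(-29016 + (⅐)*(-1/4348)*(-1131)) = 16932/(-29016 + 1131/30436) = 16932/(-883129845/30436) = 16932*(-30436/883129845) = -171780784/294376615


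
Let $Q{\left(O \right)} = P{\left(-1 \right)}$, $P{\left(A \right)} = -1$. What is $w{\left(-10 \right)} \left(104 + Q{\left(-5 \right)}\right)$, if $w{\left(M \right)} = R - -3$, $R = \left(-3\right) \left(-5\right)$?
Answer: $1854$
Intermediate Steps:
$R = 15$
$w{\left(M \right)} = 18$ ($w{\left(M \right)} = 15 - -3 = 15 + 3 = 18$)
$Q{\left(O \right)} = -1$
$w{\left(-10 \right)} \left(104 + Q{\left(-5 \right)}\right) = 18 \left(104 - 1\right) = 18 \cdot 103 = 1854$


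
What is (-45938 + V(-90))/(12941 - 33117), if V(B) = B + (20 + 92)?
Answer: 883/388 ≈ 2.2758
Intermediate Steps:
V(B) = 112 + B (V(B) = B + 112 = 112 + B)
(-45938 + V(-90))/(12941 - 33117) = (-45938 + (112 - 90))/(12941 - 33117) = (-45938 + 22)/(-20176) = -45916*(-1/20176) = 883/388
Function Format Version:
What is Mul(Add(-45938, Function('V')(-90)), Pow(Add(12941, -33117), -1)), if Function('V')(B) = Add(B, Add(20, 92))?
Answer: Rational(883, 388) ≈ 2.2758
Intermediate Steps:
Function('V')(B) = Add(112, B) (Function('V')(B) = Add(B, 112) = Add(112, B))
Mul(Add(-45938, Function('V')(-90)), Pow(Add(12941, -33117), -1)) = Mul(Add(-45938, Add(112, -90)), Pow(Add(12941, -33117), -1)) = Mul(Add(-45938, 22), Pow(-20176, -1)) = Mul(-45916, Rational(-1, 20176)) = Rational(883, 388)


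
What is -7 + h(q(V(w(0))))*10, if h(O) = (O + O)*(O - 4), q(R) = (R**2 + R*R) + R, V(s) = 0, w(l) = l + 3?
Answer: -7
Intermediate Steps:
w(l) = 3 + l
q(R) = R + 2*R**2 (q(R) = (R**2 + R**2) + R = 2*R**2 + R = R + 2*R**2)
h(O) = 2*O*(-4 + O) (h(O) = (2*O)*(-4 + O) = 2*O*(-4 + O))
-7 + h(q(V(w(0))))*10 = -7 + (2*(0*(1 + 2*0))*(-4 + 0*(1 + 2*0)))*10 = -7 + (2*(0*(1 + 0))*(-4 + 0*(1 + 0)))*10 = -7 + (2*(0*1)*(-4 + 0*1))*10 = -7 + (2*0*(-4 + 0))*10 = -7 + (2*0*(-4))*10 = -7 + 0*10 = -7 + 0 = -7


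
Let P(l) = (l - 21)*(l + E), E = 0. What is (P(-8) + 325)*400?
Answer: 222800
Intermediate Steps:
P(l) = l*(-21 + l) (P(l) = (l - 21)*(l + 0) = (-21 + l)*l = l*(-21 + l))
(P(-8) + 325)*400 = (-8*(-21 - 8) + 325)*400 = (-8*(-29) + 325)*400 = (232 + 325)*400 = 557*400 = 222800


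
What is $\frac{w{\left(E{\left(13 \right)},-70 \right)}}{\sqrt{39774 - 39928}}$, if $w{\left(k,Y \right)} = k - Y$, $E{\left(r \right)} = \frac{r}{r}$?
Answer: $- \frac{71 i \sqrt{154}}{154} \approx - 5.7213 i$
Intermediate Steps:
$E{\left(r \right)} = 1$
$\frac{w{\left(E{\left(13 \right)},-70 \right)}}{\sqrt{39774 - 39928}} = \frac{1 - -70}{\sqrt{39774 - 39928}} = \frac{1 + 70}{\sqrt{-154}} = \frac{71}{i \sqrt{154}} = 71 \left(- \frac{i \sqrt{154}}{154}\right) = - \frac{71 i \sqrt{154}}{154}$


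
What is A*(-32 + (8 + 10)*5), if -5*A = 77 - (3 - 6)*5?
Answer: -5336/5 ≈ -1067.2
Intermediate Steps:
A = -92/5 (A = -(77 - (3 - 6)*5)/5 = -(77 - (-3)*5)/5 = -(77 - 1*(-15))/5 = -(77 + 15)/5 = -⅕*92 = -92/5 ≈ -18.400)
A*(-32 + (8 + 10)*5) = -92*(-32 + (8 + 10)*5)/5 = -92*(-32 + 18*5)/5 = -92*(-32 + 90)/5 = -92/5*58 = -5336/5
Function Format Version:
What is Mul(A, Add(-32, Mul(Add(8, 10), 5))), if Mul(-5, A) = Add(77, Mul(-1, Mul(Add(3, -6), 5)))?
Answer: Rational(-5336, 5) ≈ -1067.2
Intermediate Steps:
A = Rational(-92, 5) (A = Mul(Rational(-1, 5), Add(77, Mul(-1, Mul(Add(3, -6), 5)))) = Mul(Rational(-1, 5), Add(77, Mul(-1, Mul(-3, 5)))) = Mul(Rational(-1, 5), Add(77, Mul(-1, -15))) = Mul(Rational(-1, 5), Add(77, 15)) = Mul(Rational(-1, 5), 92) = Rational(-92, 5) ≈ -18.400)
Mul(A, Add(-32, Mul(Add(8, 10), 5))) = Mul(Rational(-92, 5), Add(-32, Mul(Add(8, 10), 5))) = Mul(Rational(-92, 5), Add(-32, Mul(18, 5))) = Mul(Rational(-92, 5), Add(-32, 90)) = Mul(Rational(-92, 5), 58) = Rational(-5336, 5)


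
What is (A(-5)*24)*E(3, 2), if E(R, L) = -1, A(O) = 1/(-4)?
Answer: 6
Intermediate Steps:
A(O) = -¼
(A(-5)*24)*E(3, 2) = -¼*24*(-1) = -6*(-1) = 6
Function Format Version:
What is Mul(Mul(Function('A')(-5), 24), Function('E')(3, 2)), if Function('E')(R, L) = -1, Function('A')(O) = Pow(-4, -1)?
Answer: 6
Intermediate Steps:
Function('A')(O) = Rational(-1, 4)
Mul(Mul(Function('A')(-5), 24), Function('E')(3, 2)) = Mul(Mul(Rational(-1, 4), 24), -1) = Mul(-6, -1) = 6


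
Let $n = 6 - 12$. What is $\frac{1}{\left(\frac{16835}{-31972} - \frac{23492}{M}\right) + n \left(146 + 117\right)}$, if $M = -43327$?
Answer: $- \frac{1385250844}{2185904155653} \approx -0.00063372$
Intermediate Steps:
$n = -6$ ($n = 6 - 12 = -6$)
$\frac{1}{\left(\frac{16835}{-31972} - \frac{23492}{M}\right) + n \left(146 + 117\right)} = \frac{1}{\left(\frac{16835}{-31972} - \frac{23492}{-43327}\right) - 6 \left(146 + 117\right)} = \frac{1}{\left(16835 \left(- \frac{1}{31972}\right) - - \frac{23492}{43327}\right) - 1578} = \frac{1}{\left(- \frac{16835}{31972} + \frac{23492}{43327}\right) - 1578} = \frac{1}{\frac{21676179}{1385250844} - 1578} = \frac{1}{- \frac{2185904155653}{1385250844}} = - \frac{1385250844}{2185904155653}$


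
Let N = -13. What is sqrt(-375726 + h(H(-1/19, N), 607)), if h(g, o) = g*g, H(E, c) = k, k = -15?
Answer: I*sqrt(375501) ≈ 612.78*I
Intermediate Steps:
H(E, c) = -15
h(g, o) = g**2
sqrt(-375726 + h(H(-1/19, N), 607)) = sqrt(-375726 + (-15)**2) = sqrt(-375726 + 225) = sqrt(-375501) = I*sqrt(375501)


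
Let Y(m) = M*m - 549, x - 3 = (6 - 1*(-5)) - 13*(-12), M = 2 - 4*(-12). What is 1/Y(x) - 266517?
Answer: -2119076666/7951 ≈ -2.6652e+5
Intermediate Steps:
M = 50 (M = 2 + 48 = 50)
x = 170 (x = 3 + ((6 - 1*(-5)) - 13*(-12)) = 3 + ((6 + 5) + 156) = 3 + (11 + 156) = 3 + 167 = 170)
Y(m) = -549 + 50*m (Y(m) = 50*m - 549 = -549 + 50*m)
1/Y(x) - 266517 = 1/(-549 + 50*170) - 266517 = 1/(-549 + 8500) - 266517 = 1/7951 - 266517 = -2119076666/7951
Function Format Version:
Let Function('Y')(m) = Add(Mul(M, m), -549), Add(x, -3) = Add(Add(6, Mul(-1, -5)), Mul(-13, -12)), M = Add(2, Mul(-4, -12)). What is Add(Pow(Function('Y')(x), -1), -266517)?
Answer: Rational(-2119076666, 7951) ≈ -2.6652e+5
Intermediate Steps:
M = 50 (M = Add(2, 48) = 50)
x = 170 (x = Add(3, Add(Add(6, Mul(-1, -5)), Mul(-13, -12))) = Add(3, Add(Add(6, 5), 156)) = Add(3, Add(11, 156)) = Add(3, 167) = 170)
Function('Y')(m) = Add(-549, Mul(50, m)) (Function('Y')(m) = Add(Mul(50, m), -549) = Add(-549, Mul(50, m)))
Add(Pow(Function('Y')(x), -1), -266517) = Add(Pow(Add(-549, Mul(50, 170)), -1), -266517) = Add(Pow(Add(-549, 8500), -1), -266517) = Add(Pow(7951, -1), -266517) = Add(Rational(1, 7951), -266517) = Rational(-2119076666, 7951)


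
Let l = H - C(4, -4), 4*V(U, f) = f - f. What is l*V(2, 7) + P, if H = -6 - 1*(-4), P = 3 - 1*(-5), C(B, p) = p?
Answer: 8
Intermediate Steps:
V(U, f) = 0 (V(U, f) = (f - f)/4 = (¼)*0 = 0)
P = 8 (P = 3 + 5 = 8)
H = -2 (H = -6 + 4 = -2)
l = 2 (l = -2 - 1*(-4) = -2 + 4 = 2)
l*V(2, 7) + P = 2*0 + 8 = 0 + 8 = 8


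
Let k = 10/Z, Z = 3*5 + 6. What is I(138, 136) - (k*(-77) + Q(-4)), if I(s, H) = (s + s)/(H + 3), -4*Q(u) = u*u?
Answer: 17786/417 ≈ 42.652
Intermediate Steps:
Q(u) = -u**2/4 (Q(u) = -u*u/4 = -u**2/4)
I(s, H) = 2*s/(3 + H) (I(s, H) = (2*s)/(3 + H) = 2*s/(3 + H))
Z = 21 (Z = 15 + 6 = 21)
k = 10/21 ≈ 0.47619
I(138, 136) - (k*(-77) + Q(-4)) = 2*138/(3 + 136) - ((10/21)*(-77) - 1/4*(-4)**2) = 2*138/139 - (-110/3 - 1/4*16) = 2*138*(1/139) - (-110/3 - 4) = 276/139 - 1*(-122/3) = 276/139 + 122/3 = 17786/417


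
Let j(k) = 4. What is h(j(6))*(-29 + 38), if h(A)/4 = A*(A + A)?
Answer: 1152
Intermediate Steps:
h(A) = 8*A**2 (h(A) = 4*(A*(A + A)) = 4*(A*(2*A)) = 4*(2*A**2) = 8*A**2)
h(j(6))*(-29 + 38) = (8*4**2)*(-29 + 38) = (8*16)*9 = 128*9 = 1152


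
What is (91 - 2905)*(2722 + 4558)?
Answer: -20485920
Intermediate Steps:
(91 - 2905)*(2722 + 4558) = -2814*7280 = -20485920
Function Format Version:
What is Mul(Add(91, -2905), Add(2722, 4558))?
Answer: -20485920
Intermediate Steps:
Mul(Add(91, -2905), Add(2722, 4558)) = Mul(-2814, 7280) = -20485920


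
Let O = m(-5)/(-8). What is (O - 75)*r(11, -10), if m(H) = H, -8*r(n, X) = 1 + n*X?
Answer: -64855/64 ≈ -1013.4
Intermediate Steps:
r(n, X) = -⅛ - X*n/8 (r(n, X) = -(1 + n*X)/8 = -(1 + X*n)/8 = -⅛ - X*n/8)
O = 5/8 (O = -5/(-8) = -5*(-⅛) = 5/8 ≈ 0.62500)
(O - 75)*r(11, -10) = (5/8 - 75)*(-⅛ - ⅛*(-10)*11) = -595*(-⅛ + 55/4)/8 = -595/8*109/8 = -64855/64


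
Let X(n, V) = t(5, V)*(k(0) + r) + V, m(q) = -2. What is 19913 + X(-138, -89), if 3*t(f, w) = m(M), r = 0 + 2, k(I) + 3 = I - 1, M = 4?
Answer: 59476/3 ≈ 19825.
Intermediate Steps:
k(I) = -4 + I (k(I) = -3 + (I - 1) = -3 + (-1 + I) = -4 + I)
r = 2
t(f, w) = -⅔ (t(f, w) = (⅓)*(-2) = -⅔)
X(n, V) = 4/3 + V (X(n, V) = -2*((-4 + 0) + 2)/3 + V = -2*(-4 + 2)/3 + V = -⅔*(-2) + V = 4/3 + V)
19913 + X(-138, -89) = 19913 + (4/3 - 89) = 19913 - 263/3 = 59476/3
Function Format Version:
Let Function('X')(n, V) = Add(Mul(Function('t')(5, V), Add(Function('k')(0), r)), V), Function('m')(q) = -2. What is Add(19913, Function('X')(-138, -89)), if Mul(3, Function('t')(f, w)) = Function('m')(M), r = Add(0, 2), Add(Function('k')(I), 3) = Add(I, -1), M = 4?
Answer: Rational(59476, 3) ≈ 19825.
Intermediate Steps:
Function('k')(I) = Add(-4, I) (Function('k')(I) = Add(-3, Add(I, -1)) = Add(-3, Add(-1, I)) = Add(-4, I))
r = 2
Function('t')(f, w) = Rational(-2, 3) (Function('t')(f, w) = Mul(Rational(1, 3), -2) = Rational(-2, 3))
Function('X')(n, V) = Add(Rational(4, 3), V) (Function('X')(n, V) = Add(Mul(Rational(-2, 3), Add(Add(-4, 0), 2)), V) = Add(Mul(Rational(-2, 3), Add(-4, 2)), V) = Add(Mul(Rational(-2, 3), -2), V) = Add(Rational(4, 3), V))
Add(19913, Function('X')(-138, -89)) = Add(19913, Add(Rational(4, 3), -89)) = Add(19913, Rational(-263, 3)) = Rational(59476, 3)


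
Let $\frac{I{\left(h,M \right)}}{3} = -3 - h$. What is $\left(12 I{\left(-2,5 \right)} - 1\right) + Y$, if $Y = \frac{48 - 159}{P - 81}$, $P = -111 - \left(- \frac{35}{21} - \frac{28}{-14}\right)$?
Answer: $- \frac{21016}{577} \approx -36.423$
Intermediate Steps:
$I{\left(h,M \right)} = -9 - 3 h$ ($I{\left(h,M \right)} = 3 \left(-3 - h\right) = -9 - 3 h$)
$P = - \frac{334}{3}$ ($P = -111 - \left(\left(-35\right) \frac{1}{21} - -2\right) = -111 - \left(- \frac{5}{3} + 2\right) = -111 - \frac{1}{3} = - \frac{334}{3} \approx -111.33$)
$Y = \frac{333}{577}$ ($Y = \frac{48 - 159}{- \frac{334}{3} - 81} = - \frac{111}{- \frac{577}{3}} = \left(-111\right) \left(- \frac{3}{577}\right) = \frac{333}{577} \approx 0.57712$)
$\left(12 I{\left(-2,5 \right)} - 1\right) + Y = \left(12 \left(-9 - -6\right) - 1\right) + \frac{333}{577} = \left(12 \left(-9 + 6\right) - 1\right) + \frac{333}{577} = \left(12 \left(-3\right) - 1\right) + \frac{333}{577} = \left(-36 - 1\right) + \frac{333}{577} = -37 + \frac{333}{577} = - \frac{21016}{577}$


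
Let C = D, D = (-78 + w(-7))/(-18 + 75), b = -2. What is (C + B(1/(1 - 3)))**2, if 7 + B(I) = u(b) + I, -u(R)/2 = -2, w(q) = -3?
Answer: 34969/1444 ≈ 24.217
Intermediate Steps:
u(R) = 4 (u(R) = -2*(-2) = 4)
D = -27/19 (D = (-78 - 3)/(-18 + 75) = -81/57 = -81*1/57 = -27/19 ≈ -1.4211)
C = -27/19 ≈ -1.4211
B(I) = -3 + I (B(I) = -7 + (4 + I) = -3 + I)
(C + B(1/(1 - 3)))**2 = (-27/19 + (-3 + 1/(1 - 3)))**2 = (-27/19 + (-3 + 1/(-2)))**2 = (-27/19 + (-3 - 1/2))**2 = (-27/19 - 7/2)**2 = (-187/38)**2 = 34969/1444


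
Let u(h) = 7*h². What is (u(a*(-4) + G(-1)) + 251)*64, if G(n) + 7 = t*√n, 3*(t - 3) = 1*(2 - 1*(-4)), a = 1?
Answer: 59072 - 49280*I ≈ 59072.0 - 49280.0*I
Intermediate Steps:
t = 5 (t = 3 + (1*(2 - 1*(-4)))/3 = 3 + (1*(2 + 4))/3 = 3 + (1*6)/3 = 3 + (⅓)*6 = 3 + 2 = 5)
G(n) = -7 + 5*√n
(u(a*(-4) + G(-1)) + 251)*64 = (7*(1*(-4) + (-7 + 5*√(-1)))² + 251)*64 = (7*(-4 + (-7 + 5*I))² + 251)*64 = (7*(-11 + 5*I)² + 251)*64 = (251 + 7*(-11 + 5*I)²)*64 = 16064 + 448*(-11 + 5*I)²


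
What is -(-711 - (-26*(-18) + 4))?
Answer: 1183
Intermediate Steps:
-(-711 - (-26*(-18) + 4)) = -(-711 - (468 + 4)) = -(-711 - 1*472) = -(-711 - 472) = -1*(-1183) = 1183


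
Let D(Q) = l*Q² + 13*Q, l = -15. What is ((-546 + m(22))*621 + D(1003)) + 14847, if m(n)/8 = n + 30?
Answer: -15142979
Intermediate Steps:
m(n) = 240 + 8*n (m(n) = 8*(n + 30) = 8*(30 + n) = 240 + 8*n)
D(Q) = -15*Q² + 13*Q
((-546 + m(22))*621 + D(1003)) + 14847 = ((-546 + (240 + 8*22))*621 + 1003*(13 - 15*1003)) + 14847 = ((-546 + (240 + 176))*621 + 1003*(13 - 15045)) + 14847 = ((-546 + 416)*621 + 1003*(-15032)) + 14847 = (-130*621 - 15077096) + 14847 = (-80730 - 15077096) + 14847 = -15157826 + 14847 = -15142979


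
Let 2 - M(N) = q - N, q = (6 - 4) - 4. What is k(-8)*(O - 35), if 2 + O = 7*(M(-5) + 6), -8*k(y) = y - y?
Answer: 0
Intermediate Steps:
k(y) = 0 (k(y) = -(y - y)/8 = -⅛*0 = 0)
q = -2 (q = 2 - 4 = -2)
M(N) = 4 + N (M(N) = 2 - (-2 - N) = 2 + (2 + N) = 4 + N)
O = 33 (O = -2 + 7*((4 - 5) + 6) = -2 + 7*(-1 + 6) = -2 + 7*5 = -2 + 35 = 33)
k(-8)*(O - 35) = 0*(33 - 35) = 0*(-2) = 0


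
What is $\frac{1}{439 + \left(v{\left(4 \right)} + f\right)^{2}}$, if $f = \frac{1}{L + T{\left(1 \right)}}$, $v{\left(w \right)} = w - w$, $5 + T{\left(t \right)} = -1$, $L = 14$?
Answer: $\frac{64}{28097} \approx 0.0022778$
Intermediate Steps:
$T{\left(t \right)} = -6$ ($T{\left(t \right)} = -5 - 1 = -6$)
$v{\left(w \right)} = 0$
$f = \frac{1}{8}$ ($f = \frac{1}{14 - 6} = \frac{1}{8} \approx 0.125$)
$\frac{1}{439 + \left(v{\left(4 \right)} + f\right)^{2}} = \frac{1}{439 + \left(0 + \frac{1}{8}\right)^{2}} = \frac{1}{439 + \left(\frac{1}{8}\right)^{2}} = \frac{1}{439 + \frac{1}{64}} = \frac{1}{\frac{28097}{64}} = \frac{64}{28097}$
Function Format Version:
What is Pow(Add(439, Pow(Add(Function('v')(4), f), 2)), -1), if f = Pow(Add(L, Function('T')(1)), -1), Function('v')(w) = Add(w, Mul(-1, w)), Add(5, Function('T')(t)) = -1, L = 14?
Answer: Rational(64, 28097) ≈ 0.0022778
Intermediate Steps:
Function('T')(t) = -6 (Function('T')(t) = Add(-5, -1) = -6)
Function('v')(w) = 0
f = Rational(1, 8) (f = Pow(Add(14, -6), -1) = Pow(8, -1) = Rational(1, 8) ≈ 0.12500)
Pow(Add(439, Pow(Add(Function('v')(4), f), 2)), -1) = Pow(Add(439, Pow(Add(0, Rational(1, 8)), 2)), -1) = Pow(Add(439, Pow(Rational(1, 8), 2)), -1) = Pow(Add(439, Rational(1, 64)), -1) = Pow(Rational(28097, 64), -1) = Rational(64, 28097)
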